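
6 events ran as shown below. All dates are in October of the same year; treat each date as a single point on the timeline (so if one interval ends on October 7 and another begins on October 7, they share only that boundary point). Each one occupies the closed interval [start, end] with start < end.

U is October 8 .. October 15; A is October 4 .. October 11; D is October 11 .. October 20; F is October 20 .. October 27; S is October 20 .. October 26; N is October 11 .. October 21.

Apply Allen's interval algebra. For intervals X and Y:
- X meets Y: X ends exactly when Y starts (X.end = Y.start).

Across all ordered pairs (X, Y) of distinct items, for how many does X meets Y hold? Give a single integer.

Checking all 30 ordered pairs for relation 'meets'; matching pairs in alphabetical order:
(A, D): A meets D ✓
(A, N): A meets N ✓
(D, F): D meets F ✓
(D, S): D meets S ✓
Count: 4.

4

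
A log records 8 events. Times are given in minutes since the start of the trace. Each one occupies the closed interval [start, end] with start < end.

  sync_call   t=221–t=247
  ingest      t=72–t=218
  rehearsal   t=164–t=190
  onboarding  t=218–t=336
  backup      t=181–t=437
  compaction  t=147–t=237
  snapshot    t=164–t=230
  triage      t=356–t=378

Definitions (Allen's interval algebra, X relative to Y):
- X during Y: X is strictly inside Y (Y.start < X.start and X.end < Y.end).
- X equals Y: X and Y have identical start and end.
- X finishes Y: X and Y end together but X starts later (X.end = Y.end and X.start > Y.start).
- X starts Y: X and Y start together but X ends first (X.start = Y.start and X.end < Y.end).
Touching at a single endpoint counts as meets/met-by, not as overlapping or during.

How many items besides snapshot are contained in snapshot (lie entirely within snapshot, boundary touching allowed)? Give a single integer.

1

Target snapshot = [t=164, t=230].
backup [t=181, t=437] → overlapped-by → no.
compaction [t=147, t=237] → contains → no.
ingest [t=72, t=218] → overlaps → no.
onboarding [t=218, t=336] → overlapped-by → no.
rehearsal [t=164, t=190] → starts → counts.
sync_call [t=221, t=247] → overlapped-by → no.
triage [t=356, t=378] → after → no.
Total: 1.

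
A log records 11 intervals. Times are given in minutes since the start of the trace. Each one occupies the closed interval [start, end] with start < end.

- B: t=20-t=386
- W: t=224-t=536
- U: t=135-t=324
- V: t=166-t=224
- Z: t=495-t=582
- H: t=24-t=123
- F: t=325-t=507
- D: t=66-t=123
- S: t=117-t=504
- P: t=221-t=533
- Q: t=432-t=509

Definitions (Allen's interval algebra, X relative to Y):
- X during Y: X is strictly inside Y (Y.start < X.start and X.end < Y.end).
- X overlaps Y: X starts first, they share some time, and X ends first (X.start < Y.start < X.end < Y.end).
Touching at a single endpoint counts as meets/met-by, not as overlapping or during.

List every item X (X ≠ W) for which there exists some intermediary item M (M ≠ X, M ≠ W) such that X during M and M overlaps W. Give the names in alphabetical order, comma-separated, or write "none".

D, F, H, Q, U, V

Target W = [t=224, t=536].
Intermediaries M with M overlaps W: B, P, S, U.
Via B — items with X during B: D, H, U, V.
Via P — items with X during P: F, Q.
Via S — items with X during S: U, V.
Via U — items with X during U: V.
Union: D, F, H, Q, U, V.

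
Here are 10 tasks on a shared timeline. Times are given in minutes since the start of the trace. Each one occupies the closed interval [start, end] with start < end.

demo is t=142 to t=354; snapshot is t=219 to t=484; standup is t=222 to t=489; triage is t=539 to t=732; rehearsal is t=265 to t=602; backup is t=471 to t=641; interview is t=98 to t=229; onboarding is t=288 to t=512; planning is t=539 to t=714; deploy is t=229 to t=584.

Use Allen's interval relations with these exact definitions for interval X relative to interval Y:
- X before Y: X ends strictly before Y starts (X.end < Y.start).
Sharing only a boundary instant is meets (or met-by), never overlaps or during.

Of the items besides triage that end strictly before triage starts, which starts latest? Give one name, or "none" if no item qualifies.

Target triage = [t=539, t=732].
backup [t=471, t=641] → overlaps → excluded.
demo [t=142, t=354] → before → candidate.
deploy [t=229, t=584] → overlaps → excluded.
interview [t=98, t=229] → before → candidate.
onboarding [t=288, t=512] → before → candidate.
planning [t=539, t=714] → starts → excluded.
rehearsal [t=265, t=602] → overlaps → excluded.
snapshot [t=219, t=484] → before → candidate.
standup [t=222, t=489] → before → candidate.
Among candidates, latest start is t=288 → onboarding.

onboarding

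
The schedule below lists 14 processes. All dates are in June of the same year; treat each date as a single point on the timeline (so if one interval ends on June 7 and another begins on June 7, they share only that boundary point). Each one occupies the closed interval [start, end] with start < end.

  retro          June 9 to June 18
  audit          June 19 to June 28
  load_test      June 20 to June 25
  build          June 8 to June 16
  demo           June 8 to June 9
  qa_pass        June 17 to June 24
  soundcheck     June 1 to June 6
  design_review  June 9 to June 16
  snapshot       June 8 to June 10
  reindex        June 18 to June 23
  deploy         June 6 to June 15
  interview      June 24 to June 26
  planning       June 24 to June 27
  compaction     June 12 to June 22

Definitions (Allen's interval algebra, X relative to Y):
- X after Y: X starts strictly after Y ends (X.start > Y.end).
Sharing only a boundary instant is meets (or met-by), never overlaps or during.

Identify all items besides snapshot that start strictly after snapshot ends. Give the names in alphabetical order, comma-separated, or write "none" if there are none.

audit, compaction, interview, load_test, planning, qa_pass, reindex

Target snapshot = [June 8, June 10].
audit [June 19, June 28] → after → yes.
build [June 8, June 16] → started-by → no.
compaction [June 12, June 22] → after → yes.
demo [June 8, June 9] → starts → no.
deploy [June 6, June 15] → contains → no.
design_review [June 9, June 16] → overlapped-by → no.
interview [June 24, June 26] → after → yes.
load_test [June 20, June 25] → after → yes.
planning [June 24, June 27] → after → yes.
qa_pass [June 17, June 24] → after → yes.
reindex [June 18, June 23] → after → yes.
retro [June 9, June 18] → overlapped-by → no.
soundcheck [June 1, June 6] → before → no.
Result: audit, compaction, interview, load_test, planning, qa_pass, reindex.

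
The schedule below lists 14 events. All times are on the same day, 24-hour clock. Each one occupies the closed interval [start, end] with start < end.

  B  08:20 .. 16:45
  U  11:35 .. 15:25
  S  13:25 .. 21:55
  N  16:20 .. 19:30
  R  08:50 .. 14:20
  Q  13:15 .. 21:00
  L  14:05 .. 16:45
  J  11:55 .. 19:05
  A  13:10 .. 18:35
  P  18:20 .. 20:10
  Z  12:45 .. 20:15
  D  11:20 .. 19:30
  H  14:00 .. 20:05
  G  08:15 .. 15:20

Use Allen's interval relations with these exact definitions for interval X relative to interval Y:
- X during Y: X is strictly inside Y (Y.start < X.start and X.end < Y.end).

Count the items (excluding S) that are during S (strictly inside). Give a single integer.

4

Target S = [13:25, 21:55].
A [13:10, 18:35] → overlaps → no.
B [08:20, 16:45] → overlaps → no.
D [11:20, 19:30] → overlaps → no.
G [08:15, 15:20] → overlaps → no.
H [14:00, 20:05] → during → counts.
J [11:55, 19:05] → overlaps → no.
L [14:05, 16:45] → during → counts.
N [16:20, 19:30] → during → counts.
P [18:20, 20:10] → during → counts.
Q [13:15, 21:00] → overlaps → no.
R [08:50, 14:20] → overlaps → no.
U [11:35, 15:25] → overlaps → no.
Z [12:45, 20:15] → overlaps → no.
Total: 4.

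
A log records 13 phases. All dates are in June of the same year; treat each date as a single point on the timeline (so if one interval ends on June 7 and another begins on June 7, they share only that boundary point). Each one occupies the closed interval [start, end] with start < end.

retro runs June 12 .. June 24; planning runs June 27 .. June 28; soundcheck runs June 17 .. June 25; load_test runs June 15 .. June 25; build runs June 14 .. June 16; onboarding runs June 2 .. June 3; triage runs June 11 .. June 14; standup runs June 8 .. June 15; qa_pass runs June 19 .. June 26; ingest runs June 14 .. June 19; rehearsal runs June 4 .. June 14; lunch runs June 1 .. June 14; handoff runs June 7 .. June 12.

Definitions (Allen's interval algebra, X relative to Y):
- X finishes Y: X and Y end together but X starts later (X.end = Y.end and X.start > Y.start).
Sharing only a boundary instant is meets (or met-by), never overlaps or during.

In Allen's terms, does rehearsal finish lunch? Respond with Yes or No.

Yes

rehearsal = [June 4, June 14], lunch = [June 1, June 14].
Actual relation of rehearsal to lunch: finishes.
Asked whether 'finishes' holds → Yes.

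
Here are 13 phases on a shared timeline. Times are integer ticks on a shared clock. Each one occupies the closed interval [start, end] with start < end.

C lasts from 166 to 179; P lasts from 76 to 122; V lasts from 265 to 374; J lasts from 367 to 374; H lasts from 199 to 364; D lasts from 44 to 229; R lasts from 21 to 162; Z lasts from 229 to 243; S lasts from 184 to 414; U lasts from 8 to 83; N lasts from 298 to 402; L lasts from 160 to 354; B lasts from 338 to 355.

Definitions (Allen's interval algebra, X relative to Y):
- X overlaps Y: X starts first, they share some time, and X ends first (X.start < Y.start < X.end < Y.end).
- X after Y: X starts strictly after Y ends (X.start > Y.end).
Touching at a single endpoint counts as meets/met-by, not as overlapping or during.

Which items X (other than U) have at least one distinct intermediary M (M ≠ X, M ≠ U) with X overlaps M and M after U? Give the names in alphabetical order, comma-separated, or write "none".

Target U = [8, 83].
Intermediaries M with M after U: B, C, H, J, L, N, S, V, Z.
Via B — items with X overlaps B: L.
Via C — items with X overlaps C: none.
Via H — items with X overlaps H: D, L.
Via J — items with X overlaps J: none.
Via L — items with X overlaps L: D, R.
Via N — items with X overlaps N: H, L, V.
Via S — items with X overlaps S: D, L.
Via V — items with X overlaps V: H, L.
Via Z — items with X overlaps Z: none.
Union: D, H, L, R, V.

D, H, L, R, V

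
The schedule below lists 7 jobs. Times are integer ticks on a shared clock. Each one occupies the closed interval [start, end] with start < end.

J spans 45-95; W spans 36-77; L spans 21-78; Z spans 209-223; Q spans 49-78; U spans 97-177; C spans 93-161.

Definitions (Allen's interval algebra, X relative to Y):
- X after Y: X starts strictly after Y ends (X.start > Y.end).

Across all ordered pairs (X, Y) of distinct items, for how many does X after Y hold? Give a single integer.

Checking all 42 ordered pairs for relation 'after'; matching pairs in alphabetical order:
(C, L): C after L ✓
(C, Q): C after Q ✓
(C, W): C after W ✓
(U, J): U after J ✓
(U, L): U after L ✓
(U, Q): U after Q ✓
(U, W): U after W ✓
(Z, C): Z after C ✓
(Z, J): Z after J ✓
(Z, L): Z after L ✓
(Z, Q): Z after Q ✓
(Z, U): Z after U ✓
(Z, W): Z after W ✓
Count: 13.

13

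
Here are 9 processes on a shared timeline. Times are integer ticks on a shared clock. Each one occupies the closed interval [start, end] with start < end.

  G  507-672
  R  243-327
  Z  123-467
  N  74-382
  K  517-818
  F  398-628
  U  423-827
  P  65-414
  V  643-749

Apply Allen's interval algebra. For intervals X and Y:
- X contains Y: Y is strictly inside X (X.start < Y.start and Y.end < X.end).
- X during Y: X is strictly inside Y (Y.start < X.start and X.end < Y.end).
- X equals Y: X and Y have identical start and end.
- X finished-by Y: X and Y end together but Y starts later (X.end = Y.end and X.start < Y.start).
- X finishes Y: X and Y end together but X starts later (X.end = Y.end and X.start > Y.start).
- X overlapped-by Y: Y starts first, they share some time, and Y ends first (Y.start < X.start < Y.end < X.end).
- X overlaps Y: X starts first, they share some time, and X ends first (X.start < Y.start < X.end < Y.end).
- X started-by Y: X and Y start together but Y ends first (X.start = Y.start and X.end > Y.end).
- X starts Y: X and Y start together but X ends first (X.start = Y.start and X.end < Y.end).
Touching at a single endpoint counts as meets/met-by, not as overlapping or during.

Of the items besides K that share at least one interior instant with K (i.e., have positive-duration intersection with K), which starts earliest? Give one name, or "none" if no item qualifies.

F

Target K = [517, 818].
F [398, 628] → overlaps → candidate.
G [507, 672] → overlaps → candidate.
N [74, 382] → before → excluded.
P [65, 414] → before → excluded.
R [243, 327] → before → excluded.
U [423, 827] → contains → candidate.
V [643, 749] → during → candidate.
Z [123, 467] → before → excluded.
Among candidates, earliest start is 398 → F.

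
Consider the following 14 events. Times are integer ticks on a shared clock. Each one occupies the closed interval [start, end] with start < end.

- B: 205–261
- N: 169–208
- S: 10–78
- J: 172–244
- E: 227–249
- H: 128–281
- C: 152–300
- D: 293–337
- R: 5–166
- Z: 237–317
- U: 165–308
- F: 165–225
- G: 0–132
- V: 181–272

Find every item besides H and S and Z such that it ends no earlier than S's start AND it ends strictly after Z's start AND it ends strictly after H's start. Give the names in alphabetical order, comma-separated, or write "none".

Conditions: its end is no earlier than S's start (X.end >= 10) AND its end is strictly after Z's start (X.end > 237) AND its end is strictly after H's start (X.end > 128).
B: end 261 >= 10? ✓; end 261 > 237? ✓; end 261 > 128? ✓ → yes.
C: end 300 >= 10? ✓; end 300 > 237? ✓; end 300 > 128? ✓ → yes.
D: end 337 >= 10? ✓; end 337 > 237? ✓; end 337 > 128? ✓ → yes.
E: end 249 >= 10? ✓; end 249 > 237? ✓; end 249 > 128? ✓ → yes.
F: end 225 >= 10? ✓; end 225 > 237? ✗; end 225 > 128? ✓ → no.
G: end 132 >= 10? ✓; end 132 > 237? ✗; end 132 > 128? ✓ → no.
J: end 244 >= 10? ✓; end 244 > 237? ✓; end 244 > 128? ✓ → yes.
N: end 208 >= 10? ✓; end 208 > 237? ✗; end 208 > 128? ✓ → no.
R: end 166 >= 10? ✓; end 166 > 237? ✗; end 166 > 128? ✓ → no.
U: end 308 >= 10? ✓; end 308 > 237? ✓; end 308 > 128? ✓ → yes.
V: end 272 >= 10? ✓; end 272 > 237? ✓; end 272 > 128? ✓ → yes.
Result: B, C, D, E, J, U, V.

B, C, D, E, J, U, V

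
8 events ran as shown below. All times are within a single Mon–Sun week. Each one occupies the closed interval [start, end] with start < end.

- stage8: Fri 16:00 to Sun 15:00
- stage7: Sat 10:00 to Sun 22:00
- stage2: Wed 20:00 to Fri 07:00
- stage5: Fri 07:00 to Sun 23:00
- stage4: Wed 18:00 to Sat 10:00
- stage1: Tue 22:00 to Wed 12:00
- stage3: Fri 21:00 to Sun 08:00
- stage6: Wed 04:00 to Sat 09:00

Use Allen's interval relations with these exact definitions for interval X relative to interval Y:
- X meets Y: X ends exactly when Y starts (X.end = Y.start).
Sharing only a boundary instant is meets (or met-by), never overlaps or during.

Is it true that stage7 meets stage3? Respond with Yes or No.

stage7 = [Sat 10:00, Sun 22:00], stage3 = [Fri 21:00, Sun 08:00].
Actual relation of stage7 to stage3: overlapped-by.
Asked whether 'meets' holds → No.

No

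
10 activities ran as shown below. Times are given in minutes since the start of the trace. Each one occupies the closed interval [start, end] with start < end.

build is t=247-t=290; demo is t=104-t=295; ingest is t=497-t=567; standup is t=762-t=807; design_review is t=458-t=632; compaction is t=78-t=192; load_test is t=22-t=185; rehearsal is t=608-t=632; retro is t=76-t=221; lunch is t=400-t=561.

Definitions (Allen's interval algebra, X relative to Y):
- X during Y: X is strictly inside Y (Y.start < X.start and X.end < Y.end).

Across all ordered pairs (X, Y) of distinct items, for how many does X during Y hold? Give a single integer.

Checking all 90 ordered pairs for relation 'during'; matching pairs in alphabetical order:
(build, demo): build during demo ✓
(compaction, retro): compaction during retro ✓
(ingest, design_review): ingest during design_review ✓
Count: 3.

3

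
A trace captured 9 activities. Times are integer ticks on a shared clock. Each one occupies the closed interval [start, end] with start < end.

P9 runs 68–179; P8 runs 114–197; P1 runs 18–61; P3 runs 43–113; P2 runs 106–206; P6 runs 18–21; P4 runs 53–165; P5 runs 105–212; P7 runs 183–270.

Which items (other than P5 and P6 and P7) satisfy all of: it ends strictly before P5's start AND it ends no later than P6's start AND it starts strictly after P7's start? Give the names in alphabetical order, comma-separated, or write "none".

none

Conditions: its end is strictly before P5's start (X.end < 105) AND its end is no later than P6's start (X.end <= 18) AND its start is strictly after P7's start (X.start > 183).
P1: end 61 < 105? ✓; end 61 <= 18? ✗; start 18 > 183? ✗ → no.
P2: end 206 < 105? ✗; end 206 <= 18? ✗; start 106 > 183? ✗ → no.
P3: end 113 < 105? ✗; end 113 <= 18? ✗; start 43 > 183? ✗ → no.
P4: end 165 < 105? ✗; end 165 <= 18? ✗; start 53 > 183? ✗ → no.
P8: end 197 < 105? ✗; end 197 <= 18? ✗; start 114 > 183? ✗ → no.
P9: end 179 < 105? ✗; end 179 <= 18? ✗; start 68 > 183? ✗ → no.
Result: none.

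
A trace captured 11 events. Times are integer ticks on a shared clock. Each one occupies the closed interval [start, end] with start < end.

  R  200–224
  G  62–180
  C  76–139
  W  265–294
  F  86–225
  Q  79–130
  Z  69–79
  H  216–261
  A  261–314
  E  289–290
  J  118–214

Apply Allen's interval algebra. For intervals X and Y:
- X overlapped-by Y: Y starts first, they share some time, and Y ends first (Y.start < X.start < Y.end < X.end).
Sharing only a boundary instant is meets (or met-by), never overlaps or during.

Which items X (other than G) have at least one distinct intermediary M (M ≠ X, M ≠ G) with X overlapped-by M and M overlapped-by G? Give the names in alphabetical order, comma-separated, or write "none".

Target G = [62, 180].
Intermediaries M with M overlapped-by G: F, J.
Via F — items with X overlapped-by F: H.
Via J — items with X overlapped-by J: R.
Union: H, R.

H, R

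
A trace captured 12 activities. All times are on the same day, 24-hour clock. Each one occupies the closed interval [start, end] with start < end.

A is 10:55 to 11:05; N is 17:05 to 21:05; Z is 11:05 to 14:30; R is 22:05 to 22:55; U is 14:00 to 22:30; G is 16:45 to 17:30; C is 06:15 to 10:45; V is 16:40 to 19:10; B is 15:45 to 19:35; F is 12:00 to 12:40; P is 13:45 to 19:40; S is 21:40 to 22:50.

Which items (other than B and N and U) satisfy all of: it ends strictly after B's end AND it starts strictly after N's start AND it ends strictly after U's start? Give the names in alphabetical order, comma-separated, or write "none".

R, S

Conditions: its end is strictly after B's end (X.end > 19:35) AND its start is strictly after N's start (X.start > 17:05) AND its end is strictly after U's start (X.end > 14:00).
A: end 11:05 > 19:35? ✗; start 10:55 > 17:05? ✗; end 11:05 > 14:00? ✗ → no.
C: end 10:45 > 19:35? ✗; start 06:15 > 17:05? ✗; end 10:45 > 14:00? ✗ → no.
F: end 12:40 > 19:35? ✗; start 12:00 > 17:05? ✗; end 12:40 > 14:00? ✗ → no.
G: end 17:30 > 19:35? ✗; start 16:45 > 17:05? ✗; end 17:30 > 14:00? ✓ → no.
P: end 19:40 > 19:35? ✓; start 13:45 > 17:05? ✗; end 19:40 > 14:00? ✓ → no.
R: end 22:55 > 19:35? ✓; start 22:05 > 17:05? ✓; end 22:55 > 14:00? ✓ → yes.
S: end 22:50 > 19:35? ✓; start 21:40 > 17:05? ✓; end 22:50 > 14:00? ✓ → yes.
V: end 19:10 > 19:35? ✗; start 16:40 > 17:05? ✗; end 19:10 > 14:00? ✓ → no.
Z: end 14:30 > 19:35? ✗; start 11:05 > 17:05? ✗; end 14:30 > 14:00? ✓ → no.
Result: R, S.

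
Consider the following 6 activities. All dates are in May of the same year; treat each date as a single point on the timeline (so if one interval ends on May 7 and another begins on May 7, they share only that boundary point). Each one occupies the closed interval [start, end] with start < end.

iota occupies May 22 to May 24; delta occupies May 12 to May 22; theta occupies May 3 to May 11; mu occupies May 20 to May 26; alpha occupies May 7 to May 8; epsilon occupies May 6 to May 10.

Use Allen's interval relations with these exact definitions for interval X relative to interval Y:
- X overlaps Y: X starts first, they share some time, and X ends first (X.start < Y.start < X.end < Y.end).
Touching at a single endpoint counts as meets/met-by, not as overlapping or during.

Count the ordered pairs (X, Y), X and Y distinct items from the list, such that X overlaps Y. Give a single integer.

Checking all 30 ordered pairs for relation 'overlaps'; matching pairs in alphabetical order:
(delta, mu): delta overlaps mu ✓
Count: 1.

1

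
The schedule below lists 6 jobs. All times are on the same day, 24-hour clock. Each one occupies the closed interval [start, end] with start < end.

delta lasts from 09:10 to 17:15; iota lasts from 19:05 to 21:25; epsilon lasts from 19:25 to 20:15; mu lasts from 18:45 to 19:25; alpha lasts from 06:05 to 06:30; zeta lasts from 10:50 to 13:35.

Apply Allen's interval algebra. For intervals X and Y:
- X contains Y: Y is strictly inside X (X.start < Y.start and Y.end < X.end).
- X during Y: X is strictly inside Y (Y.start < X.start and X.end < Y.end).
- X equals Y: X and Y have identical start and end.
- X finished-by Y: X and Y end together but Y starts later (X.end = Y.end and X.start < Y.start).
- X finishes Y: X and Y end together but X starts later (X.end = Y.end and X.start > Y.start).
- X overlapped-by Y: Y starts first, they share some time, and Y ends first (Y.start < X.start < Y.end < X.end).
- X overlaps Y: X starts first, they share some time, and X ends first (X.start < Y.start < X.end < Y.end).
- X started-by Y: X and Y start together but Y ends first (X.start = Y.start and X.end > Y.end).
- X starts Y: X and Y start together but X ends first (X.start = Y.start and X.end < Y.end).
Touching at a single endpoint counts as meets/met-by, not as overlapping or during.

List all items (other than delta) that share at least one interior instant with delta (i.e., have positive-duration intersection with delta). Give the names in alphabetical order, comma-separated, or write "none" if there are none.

Target delta = [09:10, 17:15].
alpha [06:05, 06:30] → before → no.
epsilon [19:25, 20:15] → after → no.
iota [19:05, 21:25] → after → no.
mu [18:45, 19:25] → after → no.
zeta [10:50, 13:35] → during → yes.
Result: zeta.

zeta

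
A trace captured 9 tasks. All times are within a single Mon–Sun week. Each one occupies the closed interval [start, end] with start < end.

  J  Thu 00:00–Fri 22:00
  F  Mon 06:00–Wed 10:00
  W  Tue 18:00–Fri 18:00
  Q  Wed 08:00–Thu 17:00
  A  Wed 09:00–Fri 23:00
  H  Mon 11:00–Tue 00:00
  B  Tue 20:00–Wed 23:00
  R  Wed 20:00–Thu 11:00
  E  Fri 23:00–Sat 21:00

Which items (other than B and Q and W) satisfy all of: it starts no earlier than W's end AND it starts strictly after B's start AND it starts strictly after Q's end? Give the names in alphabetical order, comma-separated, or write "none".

E

Conditions: its start is no earlier than W's end (X.start >= Fri 18:00) AND its start is strictly after B's start (X.start > Tue 20:00) AND its start is strictly after Q's end (X.start > Thu 17:00).
A: start Wed 09:00 >= Fri 18:00? ✗; start Wed 09:00 > Tue 20:00? ✓; start Wed 09:00 > Thu 17:00? ✗ → no.
E: start Fri 23:00 >= Fri 18:00? ✓; start Fri 23:00 > Tue 20:00? ✓; start Fri 23:00 > Thu 17:00? ✓ → yes.
F: start Mon 06:00 >= Fri 18:00? ✗; start Mon 06:00 > Tue 20:00? ✗; start Mon 06:00 > Thu 17:00? ✗ → no.
H: start Mon 11:00 >= Fri 18:00? ✗; start Mon 11:00 > Tue 20:00? ✗; start Mon 11:00 > Thu 17:00? ✗ → no.
J: start Thu 00:00 >= Fri 18:00? ✗; start Thu 00:00 > Tue 20:00? ✓; start Thu 00:00 > Thu 17:00? ✗ → no.
R: start Wed 20:00 >= Fri 18:00? ✗; start Wed 20:00 > Tue 20:00? ✓; start Wed 20:00 > Thu 17:00? ✗ → no.
Result: E.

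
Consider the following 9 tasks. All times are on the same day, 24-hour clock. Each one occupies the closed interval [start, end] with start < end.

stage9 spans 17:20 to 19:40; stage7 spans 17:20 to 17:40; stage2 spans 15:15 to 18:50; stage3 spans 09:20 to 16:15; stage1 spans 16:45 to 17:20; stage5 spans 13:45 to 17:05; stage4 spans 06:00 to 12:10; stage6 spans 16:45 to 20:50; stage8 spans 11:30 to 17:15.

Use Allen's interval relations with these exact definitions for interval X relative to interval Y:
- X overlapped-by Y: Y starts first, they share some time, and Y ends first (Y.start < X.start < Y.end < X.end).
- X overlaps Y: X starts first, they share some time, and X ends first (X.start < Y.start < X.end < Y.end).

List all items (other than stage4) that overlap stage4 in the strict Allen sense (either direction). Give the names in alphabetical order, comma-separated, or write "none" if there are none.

stage3, stage8

Target stage4 = [06:00, 12:10].
stage1 [16:45, 17:20] → after → no.
stage2 [15:15, 18:50] → after → no.
stage3 [09:20, 16:15] → overlapped-by → yes.
stage5 [13:45, 17:05] → after → no.
stage6 [16:45, 20:50] → after → no.
stage7 [17:20, 17:40] → after → no.
stage8 [11:30, 17:15] → overlapped-by → yes.
stage9 [17:20, 19:40] → after → no.
Result: stage3, stage8.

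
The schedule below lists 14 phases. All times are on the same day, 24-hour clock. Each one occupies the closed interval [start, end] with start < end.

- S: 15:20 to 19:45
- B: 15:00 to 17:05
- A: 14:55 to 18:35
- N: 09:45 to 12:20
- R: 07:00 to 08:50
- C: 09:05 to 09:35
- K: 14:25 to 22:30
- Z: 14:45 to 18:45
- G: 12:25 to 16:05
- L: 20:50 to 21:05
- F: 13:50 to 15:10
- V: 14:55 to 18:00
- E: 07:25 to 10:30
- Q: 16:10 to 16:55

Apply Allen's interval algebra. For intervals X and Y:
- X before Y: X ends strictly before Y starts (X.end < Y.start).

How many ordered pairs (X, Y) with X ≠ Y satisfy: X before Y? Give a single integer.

Checking all 182 ordered pairs for relation 'before'; matching pairs in alphabetical order:
(A, L): A before L ✓
(B, L): B before L ✓
(C, A): C before A ✓
(C, B): C before B ✓
(C, F): C before F ✓
(C, G): C before G ✓
(C, K): C before K ✓
(C, L): C before L ✓
(C, N): C before N ✓
(C, Q): C before Q ✓
(C, S): C before S ✓
(C, V): C before V ✓
(C, Z): C before Z ✓
(E, A): E before A ✓
(E, B): E before B ✓
(E, F): E before F ✓
(E, G): E before G ✓
(E, K): E before K ✓
(E, L): E before L ✓
(E, Q): E before Q ✓
(E, S): E before S ✓
(E, V): E before V ✓
(E, Z): E before Z ✓
(F, L): F before L ✓
... plus 30 further pairs not listed.
Count: 54.

54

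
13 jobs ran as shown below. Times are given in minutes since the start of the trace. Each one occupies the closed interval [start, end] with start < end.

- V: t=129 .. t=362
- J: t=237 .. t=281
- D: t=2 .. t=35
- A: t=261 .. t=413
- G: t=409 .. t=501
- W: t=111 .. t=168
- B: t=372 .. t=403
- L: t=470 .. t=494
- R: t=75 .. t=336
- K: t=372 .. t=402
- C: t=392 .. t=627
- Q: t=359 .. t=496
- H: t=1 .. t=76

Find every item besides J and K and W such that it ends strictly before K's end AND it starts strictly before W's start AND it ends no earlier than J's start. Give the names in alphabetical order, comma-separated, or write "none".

R

Conditions: its end is strictly before K's end (X.end < t=402) AND its start is strictly before W's start (X.start < t=111) AND its end is no earlier than J's start (X.end >= t=237).
A: end t=413 < t=402? ✗; start t=261 < t=111? ✗; end t=413 >= t=237? ✓ → no.
B: end t=403 < t=402? ✗; start t=372 < t=111? ✗; end t=403 >= t=237? ✓ → no.
C: end t=627 < t=402? ✗; start t=392 < t=111? ✗; end t=627 >= t=237? ✓ → no.
D: end t=35 < t=402? ✓; start t=2 < t=111? ✓; end t=35 >= t=237? ✗ → no.
G: end t=501 < t=402? ✗; start t=409 < t=111? ✗; end t=501 >= t=237? ✓ → no.
H: end t=76 < t=402? ✓; start t=1 < t=111? ✓; end t=76 >= t=237? ✗ → no.
L: end t=494 < t=402? ✗; start t=470 < t=111? ✗; end t=494 >= t=237? ✓ → no.
Q: end t=496 < t=402? ✗; start t=359 < t=111? ✗; end t=496 >= t=237? ✓ → no.
R: end t=336 < t=402? ✓; start t=75 < t=111? ✓; end t=336 >= t=237? ✓ → yes.
V: end t=362 < t=402? ✓; start t=129 < t=111? ✗; end t=362 >= t=237? ✓ → no.
Result: R.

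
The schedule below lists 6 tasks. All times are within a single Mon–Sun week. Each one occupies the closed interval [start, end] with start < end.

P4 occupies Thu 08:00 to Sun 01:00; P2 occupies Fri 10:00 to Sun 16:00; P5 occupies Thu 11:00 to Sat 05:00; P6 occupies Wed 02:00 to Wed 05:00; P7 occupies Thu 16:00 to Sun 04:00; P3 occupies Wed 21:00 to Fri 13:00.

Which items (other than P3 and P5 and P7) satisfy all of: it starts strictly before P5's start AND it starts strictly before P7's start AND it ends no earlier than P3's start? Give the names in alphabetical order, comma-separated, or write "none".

Conditions: its start is strictly before P5's start (X.start < Thu 11:00) AND its start is strictly before P7's start (X.start < Thu 16:00) AND its end is no earlier than P3's start (X.end >= Wed 21:00).
P2: start Fri 10:00 < Thu 11:00? ✗; start Fri 10:00 < Thu 16:00? ✗; end Sun 16:00 >= Wed 21:00? ✓ → no.
P4: start Thu 08:00 < Thu 11:00? ✓; start Thu 08:00 < Thu 16:00? ✓; end Sun 01:00 >= Wed 21:00? ✓ → yes.
P6: start Wed 02:00 < Thu 11:00? ✓; start Wed 02:00 < Thu 16:00? ✓; end Wed 05:00 >= Wed 21:00? ✗ → no.
Result: P4.

P4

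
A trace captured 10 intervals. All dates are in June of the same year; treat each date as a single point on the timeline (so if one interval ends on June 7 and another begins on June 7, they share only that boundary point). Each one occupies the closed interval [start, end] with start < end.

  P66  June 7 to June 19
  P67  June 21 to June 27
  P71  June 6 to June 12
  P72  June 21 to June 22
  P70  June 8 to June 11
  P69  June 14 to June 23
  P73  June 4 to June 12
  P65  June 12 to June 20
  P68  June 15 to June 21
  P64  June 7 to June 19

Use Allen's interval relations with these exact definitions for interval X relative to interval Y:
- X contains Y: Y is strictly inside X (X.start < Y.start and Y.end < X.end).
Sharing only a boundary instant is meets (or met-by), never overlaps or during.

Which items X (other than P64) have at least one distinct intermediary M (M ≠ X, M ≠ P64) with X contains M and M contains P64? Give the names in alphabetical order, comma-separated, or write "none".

Target P64 = [June 7, June 19].
Intermediaries M with M contains P64: none.
Union: none.

none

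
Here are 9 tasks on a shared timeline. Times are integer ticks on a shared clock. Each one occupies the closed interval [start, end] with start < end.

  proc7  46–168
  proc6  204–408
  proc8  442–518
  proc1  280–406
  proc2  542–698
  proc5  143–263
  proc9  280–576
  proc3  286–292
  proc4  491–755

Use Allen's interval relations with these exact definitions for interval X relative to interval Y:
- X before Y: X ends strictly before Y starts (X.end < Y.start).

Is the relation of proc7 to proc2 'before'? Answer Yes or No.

proc7 = [46, 168], proc2 = [542, 698].
Actual relation of proc7 to proc2: before.
Asked whether 'before' holds → Yes.

Yes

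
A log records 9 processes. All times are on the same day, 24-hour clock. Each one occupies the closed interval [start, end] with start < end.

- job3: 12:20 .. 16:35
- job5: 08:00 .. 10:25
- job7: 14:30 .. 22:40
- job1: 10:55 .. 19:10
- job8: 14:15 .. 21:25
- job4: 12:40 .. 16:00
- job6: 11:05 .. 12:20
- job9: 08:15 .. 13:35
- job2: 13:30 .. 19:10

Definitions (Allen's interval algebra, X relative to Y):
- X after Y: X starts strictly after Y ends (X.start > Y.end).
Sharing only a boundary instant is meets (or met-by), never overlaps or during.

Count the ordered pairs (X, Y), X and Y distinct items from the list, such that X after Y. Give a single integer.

13

Checking all 72 ordered pairs for relation 'after'; matching pairs in alphabetical order:
(job1, job5): job1 after job5 ✓
(job2, job5): job2 after job5 ✓
(job2, job6): job2 after job6 ✓
(job3, job5): job3 after job5 ✓
(job4, job5): job4 after job5 ✓
(job4, job6): job4 after job6 ✓
(job6, job5): job6 after job5 ✓
(job7, job5): job7 after job5 ✓
(job7, job6): job7 after job6 ✓
(job7, job9): job7 after job9 ✓
(job8, job5): job8 after job5 ✓
(job8, job6): job8 after job6 ✓
(job8, job9): job8 after job9 ✓
Count: 13.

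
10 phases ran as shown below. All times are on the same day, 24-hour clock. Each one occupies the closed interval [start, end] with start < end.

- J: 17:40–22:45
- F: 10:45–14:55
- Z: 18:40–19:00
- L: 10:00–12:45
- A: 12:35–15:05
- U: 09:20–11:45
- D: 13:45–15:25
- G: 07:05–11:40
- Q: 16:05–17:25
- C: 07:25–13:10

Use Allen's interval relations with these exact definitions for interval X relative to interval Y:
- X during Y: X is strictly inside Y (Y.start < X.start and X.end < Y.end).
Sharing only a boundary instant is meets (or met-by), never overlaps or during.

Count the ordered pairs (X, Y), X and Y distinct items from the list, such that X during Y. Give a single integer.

3

Checking all 90 ordered pairs for relation 'during'; matching pairs in alphabetical order:
(L, C): L during C ✓
(U, C): U during C ✓
(Z, J): Z during J ✓
Count: 3.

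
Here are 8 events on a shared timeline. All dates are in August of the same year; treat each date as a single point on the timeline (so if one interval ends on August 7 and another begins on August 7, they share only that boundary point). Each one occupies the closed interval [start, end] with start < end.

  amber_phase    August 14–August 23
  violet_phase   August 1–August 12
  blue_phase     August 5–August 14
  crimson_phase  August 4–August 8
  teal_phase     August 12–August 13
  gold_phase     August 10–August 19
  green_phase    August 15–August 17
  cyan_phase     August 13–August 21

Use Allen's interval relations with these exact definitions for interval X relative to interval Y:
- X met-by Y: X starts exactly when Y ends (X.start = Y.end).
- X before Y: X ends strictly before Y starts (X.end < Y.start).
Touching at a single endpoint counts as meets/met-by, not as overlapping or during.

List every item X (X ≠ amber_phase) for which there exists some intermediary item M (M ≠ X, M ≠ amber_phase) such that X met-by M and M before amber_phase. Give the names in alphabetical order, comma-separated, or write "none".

Target amber_phase = [August 14, August 23].
Intermediaries M with M before amber_phase: crimson_phase, teal_phase, violet_phase.
Via crimson_phase — items with X met-by crimson_phase: none.
Via teal_phase — items with X met-by teal_phase: cyan_phase.
Via violet_phase — items with X met-by violet_phase: teal_phase.
Union: cyan_phase, teal_phase.

cyan_phase, teal_phase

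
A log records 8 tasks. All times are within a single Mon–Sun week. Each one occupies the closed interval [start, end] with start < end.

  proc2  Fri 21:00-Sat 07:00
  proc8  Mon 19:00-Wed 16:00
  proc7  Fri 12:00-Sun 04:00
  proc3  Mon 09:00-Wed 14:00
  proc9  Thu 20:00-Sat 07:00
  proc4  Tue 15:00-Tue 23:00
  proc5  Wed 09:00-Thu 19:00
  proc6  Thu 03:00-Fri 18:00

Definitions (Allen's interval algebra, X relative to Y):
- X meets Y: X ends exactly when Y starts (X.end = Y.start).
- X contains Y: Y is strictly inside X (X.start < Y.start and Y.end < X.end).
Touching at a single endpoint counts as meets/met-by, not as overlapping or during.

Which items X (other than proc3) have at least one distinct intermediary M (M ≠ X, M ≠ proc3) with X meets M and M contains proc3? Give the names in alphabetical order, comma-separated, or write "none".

none

Target proc3 = [Mon 09:00, Wed 14:00].
Intermediaries M with M contains proc3: none.
Union: none.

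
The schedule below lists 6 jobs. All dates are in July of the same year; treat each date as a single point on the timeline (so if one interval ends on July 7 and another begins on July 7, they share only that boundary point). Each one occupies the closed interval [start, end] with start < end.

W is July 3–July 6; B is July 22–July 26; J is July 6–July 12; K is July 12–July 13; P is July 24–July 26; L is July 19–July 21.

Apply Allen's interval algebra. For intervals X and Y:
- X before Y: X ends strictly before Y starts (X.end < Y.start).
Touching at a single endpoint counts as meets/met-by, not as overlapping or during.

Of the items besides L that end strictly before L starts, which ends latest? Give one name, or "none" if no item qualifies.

Target L = [July 19, July 21].
B [July 22, July 26] → after → excluded.
J [July 6, July 12] → before → candidate.
K [July 12, July 13] → before → candidate.
P [July 24, July 26] → after → excluded.
W [July 3, July 6] → before → candidate.
Among candidates, latest end is July 13 → K.

K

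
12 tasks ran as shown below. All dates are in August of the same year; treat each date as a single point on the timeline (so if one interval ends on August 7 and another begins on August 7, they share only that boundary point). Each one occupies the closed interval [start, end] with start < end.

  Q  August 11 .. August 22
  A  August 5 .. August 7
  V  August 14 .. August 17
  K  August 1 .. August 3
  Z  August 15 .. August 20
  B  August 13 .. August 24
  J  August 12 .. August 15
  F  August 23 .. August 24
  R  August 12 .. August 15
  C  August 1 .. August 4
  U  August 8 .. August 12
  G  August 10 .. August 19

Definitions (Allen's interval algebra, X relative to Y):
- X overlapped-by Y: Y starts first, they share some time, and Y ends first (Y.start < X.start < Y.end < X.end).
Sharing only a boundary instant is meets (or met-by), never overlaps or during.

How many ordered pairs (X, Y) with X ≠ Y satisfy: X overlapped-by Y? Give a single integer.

Checking all 132 ordered pairs for relation 'overlapped-by'; matching pairs in alphabetical order:
(B, G): B overlapped-by G ✓
(B, J): B overlapped-by J ✓
(B, Q): B overlapped-by Q ✓
(B, R): B overlapped-by R ✓
(G, U): G overlapped-by U ✓
(Q, G): Q overlapped-by G ✓
(Q, U): Q overlapped-by U ✓
(V, J): V overlapped-by J ✓
(V, R): V overlapped-by R ✓
(Z, G): Z overlapped-by G ✓
(Z, V): Z overlapped-by V ✓
Count: 11.

11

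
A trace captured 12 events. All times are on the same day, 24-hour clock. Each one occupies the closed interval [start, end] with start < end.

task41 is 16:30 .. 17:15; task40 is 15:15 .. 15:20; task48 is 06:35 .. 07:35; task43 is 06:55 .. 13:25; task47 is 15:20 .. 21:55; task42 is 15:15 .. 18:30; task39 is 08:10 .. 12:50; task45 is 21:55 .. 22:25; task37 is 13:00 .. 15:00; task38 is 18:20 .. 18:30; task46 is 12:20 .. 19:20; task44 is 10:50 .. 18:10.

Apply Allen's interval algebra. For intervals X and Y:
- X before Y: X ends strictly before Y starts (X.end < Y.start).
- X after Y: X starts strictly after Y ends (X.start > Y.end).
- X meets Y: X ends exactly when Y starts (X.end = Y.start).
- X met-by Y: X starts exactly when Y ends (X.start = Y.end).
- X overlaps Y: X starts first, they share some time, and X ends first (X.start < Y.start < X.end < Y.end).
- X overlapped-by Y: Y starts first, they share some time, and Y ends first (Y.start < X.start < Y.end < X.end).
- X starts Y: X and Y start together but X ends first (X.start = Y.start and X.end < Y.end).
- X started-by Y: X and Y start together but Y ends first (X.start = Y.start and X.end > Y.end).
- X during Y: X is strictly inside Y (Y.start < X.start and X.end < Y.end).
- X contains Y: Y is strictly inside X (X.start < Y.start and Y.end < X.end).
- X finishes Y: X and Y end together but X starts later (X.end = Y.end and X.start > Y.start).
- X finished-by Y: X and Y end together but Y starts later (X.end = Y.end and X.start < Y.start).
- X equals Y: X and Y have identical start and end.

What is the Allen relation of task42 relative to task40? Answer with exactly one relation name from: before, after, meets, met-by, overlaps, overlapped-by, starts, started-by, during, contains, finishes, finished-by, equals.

task42 = [15:15, 18:30]; task40 = [15:15, 15:20].
Compare endpoints: task42.start = task40.start, task42.start < task40.end, task42.end > task40.start, task42.end > task40.end.
That pattern is 'started-by'.

started-by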